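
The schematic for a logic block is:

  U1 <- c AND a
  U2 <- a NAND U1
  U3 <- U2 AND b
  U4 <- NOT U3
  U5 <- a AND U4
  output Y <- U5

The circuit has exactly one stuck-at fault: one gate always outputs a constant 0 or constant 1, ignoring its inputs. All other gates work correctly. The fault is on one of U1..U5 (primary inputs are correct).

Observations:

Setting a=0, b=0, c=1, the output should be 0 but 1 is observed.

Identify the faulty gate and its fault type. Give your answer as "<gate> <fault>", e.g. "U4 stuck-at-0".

U5 stuck-at-1

Fault-free values for test 1 (a=0, b=0, c=1): U1=0, U2=1, U3=0, U4=1, U5=0, giving Y=0. Observed 1.
Test 1: faults giving observed 1 are {U5 stuck-at-1}.
Only U5 stuck-at-1 is consistent with every test.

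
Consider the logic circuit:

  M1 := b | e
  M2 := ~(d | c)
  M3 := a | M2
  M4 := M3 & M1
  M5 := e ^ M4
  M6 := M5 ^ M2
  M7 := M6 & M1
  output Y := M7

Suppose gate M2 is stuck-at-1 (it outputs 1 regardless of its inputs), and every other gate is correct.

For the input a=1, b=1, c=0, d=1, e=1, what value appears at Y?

1

Propagate with M2 forced: M1=1, M2=1 [stuck-at-1], M3=1, M4=1, M5=0, M6=1, M7=1.
So Y = 1. (Without the fault it would be 0.)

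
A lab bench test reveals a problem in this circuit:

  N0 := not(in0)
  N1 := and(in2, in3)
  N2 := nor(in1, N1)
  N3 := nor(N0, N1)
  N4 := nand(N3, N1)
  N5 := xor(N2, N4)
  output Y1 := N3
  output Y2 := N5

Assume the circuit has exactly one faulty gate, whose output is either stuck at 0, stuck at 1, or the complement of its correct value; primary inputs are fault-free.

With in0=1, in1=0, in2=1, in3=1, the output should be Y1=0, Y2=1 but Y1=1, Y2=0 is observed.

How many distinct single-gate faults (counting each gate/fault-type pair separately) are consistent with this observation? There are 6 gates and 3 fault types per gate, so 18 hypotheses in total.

Fault-free: N0=0, N1=1, N2=0, N3=0, N4=1, N5=1 → Y1=0, Y2=1. Observed Y1=1, Y2=0.
  N0: none of the 3 fault types match ✗
  N1: stuck-at-0, inverted output ✓; others ✗
  N2: none of the 3 fault types match ✗
  N3: stuck-at-1, inverted output ✓; others ✗
  N4: none of the 3 fault types match ✗
  N5: none of the 3 fault types match ✗
Consistent faults: {N1 stuck-at-0, N1 inverted output, N3 stuck-at-1, N3 inverted output} — 4 in all.

4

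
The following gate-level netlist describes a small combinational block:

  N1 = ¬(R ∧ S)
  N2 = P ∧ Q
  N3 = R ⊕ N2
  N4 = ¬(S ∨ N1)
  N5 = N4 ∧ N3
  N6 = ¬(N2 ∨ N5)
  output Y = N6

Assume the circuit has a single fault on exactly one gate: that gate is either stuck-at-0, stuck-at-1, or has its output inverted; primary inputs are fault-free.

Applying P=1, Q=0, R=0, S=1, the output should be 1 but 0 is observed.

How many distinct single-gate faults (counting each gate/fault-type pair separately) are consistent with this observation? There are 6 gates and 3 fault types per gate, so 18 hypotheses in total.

6

Fault-free: N1=1, N2=0, N3=0, N4=0, N5=0, N6=1 → 1. Observed 0.
  N1: none of the 3 fault types match ✗
  N2: stuck-at-1, inverted output ✓; others ✗
  N3: none of the 3 fault types match ✗
  N4: none of the 3 fault types match ✗
  N5: stuck-at-1, inverted output ✓; others ✗
  N6: stuck-at-0, inverted output ✓; others ✗
Consistent faults: {N2 stuck-at-1, N2 inverted output, N5 stuck-at-1, N5 inverted output, N6 stuck-at-0, N6 inverted output} — 6 in all.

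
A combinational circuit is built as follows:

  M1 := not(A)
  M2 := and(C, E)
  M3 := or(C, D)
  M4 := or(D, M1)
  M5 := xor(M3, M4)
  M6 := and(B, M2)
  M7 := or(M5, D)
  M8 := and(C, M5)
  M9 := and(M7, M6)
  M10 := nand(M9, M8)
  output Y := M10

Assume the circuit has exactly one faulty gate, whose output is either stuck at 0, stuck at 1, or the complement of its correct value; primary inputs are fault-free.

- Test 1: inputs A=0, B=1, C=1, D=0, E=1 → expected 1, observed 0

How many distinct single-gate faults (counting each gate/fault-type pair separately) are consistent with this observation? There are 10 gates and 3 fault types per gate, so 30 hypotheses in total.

Fault-free: M1=1, M2=1, M3=1, M4=1, M5=0, M6=1, M7=0, M8=0, M9=0, M10=1 → 1. Observed 0.
  M1: stuck-at-0, inverted output ✓; others ✗
  M2: none of the 3 fault types match ✗
  M3: stuck-at-0, inverted output ✓; others ✗
  M4: stuck-at-0, inverted output ✓; others ✗
  M5: stuck-at-1, inverted output ✓; others ✗
  M6: none of the 3 fault types match ✗
  M7: none of the 3 fault types match ✗
  M8: none of the 3 fault types match ✗
  M9: none of the 3 fault types match ✗
  M10: stuck-at-0, inverted output ✓; others ✗
Consistent faults: {M1 stuck-at-0, M1 inverted output, M3 stuck-at-0, M3 inverted output, M4 stuck-at-0, M4 inverted output, M5 stuck-at-1, M5 inverted output, M10 stuck-at-0, M10 inverted output} — 10 in all.

10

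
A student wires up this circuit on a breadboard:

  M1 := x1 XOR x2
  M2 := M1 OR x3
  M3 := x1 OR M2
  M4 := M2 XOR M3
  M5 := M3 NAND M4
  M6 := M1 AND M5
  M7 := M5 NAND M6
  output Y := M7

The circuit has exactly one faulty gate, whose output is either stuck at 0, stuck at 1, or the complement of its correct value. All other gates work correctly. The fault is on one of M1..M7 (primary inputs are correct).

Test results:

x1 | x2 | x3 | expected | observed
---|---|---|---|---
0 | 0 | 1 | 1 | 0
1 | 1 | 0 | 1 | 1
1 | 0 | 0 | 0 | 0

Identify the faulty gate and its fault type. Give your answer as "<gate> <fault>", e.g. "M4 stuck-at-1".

Fault-free values for test 1 (x1=0, x2=0, x3=1): M1=0, M2=1, M3=1, M4=0, M5=1, M6=0, M7=1, giving Y=1. Observed 0.
Test 1: faults giving observed 0 are {M1 stuck-at-1, M1 inverted output, M6 stuck-at-1, M6 inverted output, M7 stuck-at-0, M7 inverted output}.
Test 2 (x1=1, x2=1, x3=0): fault-free M1=0, M2=0, M3=1, M4=1, M5=0, M6=0, M7=1 → 1; observed 1. Eliminates M1 stuck-at-1, M1 inverted output, M7 stuck-at-0, M7 inverted output.
Test 3 (x1=1, x2=0, x3=0): fault-free M1=1, M2=1, M3=1, M4=0, M5=1, M6=1, M7=0 → 0; observed 0. Eliminates M6 inverted output.
Only M6 stuck-at-1 is consistent with every test.

M6 stuck-at-1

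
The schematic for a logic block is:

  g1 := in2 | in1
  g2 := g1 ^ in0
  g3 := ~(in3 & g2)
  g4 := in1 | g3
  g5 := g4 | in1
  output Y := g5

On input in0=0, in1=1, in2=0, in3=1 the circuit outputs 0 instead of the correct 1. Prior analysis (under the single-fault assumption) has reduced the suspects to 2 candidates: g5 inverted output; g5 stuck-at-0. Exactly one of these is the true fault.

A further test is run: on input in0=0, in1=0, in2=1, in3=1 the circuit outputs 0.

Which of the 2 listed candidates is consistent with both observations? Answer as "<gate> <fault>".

Evaluate each candidate on input in0=0, in1=0, in2=1, in3=1:
  g5 inverted output: g1=1, g2=1, g3=0, g4=0, g5=1 [inverted output] → 1 — eliminated
  g5 stuck-at-0: g1=1, g2=1, g3=0, g4=0, g5=0 [stuck-at-0] → 0 — matches
Only g5 stuck-at-0 reproduces the observed 0.

g5 stuck-at-0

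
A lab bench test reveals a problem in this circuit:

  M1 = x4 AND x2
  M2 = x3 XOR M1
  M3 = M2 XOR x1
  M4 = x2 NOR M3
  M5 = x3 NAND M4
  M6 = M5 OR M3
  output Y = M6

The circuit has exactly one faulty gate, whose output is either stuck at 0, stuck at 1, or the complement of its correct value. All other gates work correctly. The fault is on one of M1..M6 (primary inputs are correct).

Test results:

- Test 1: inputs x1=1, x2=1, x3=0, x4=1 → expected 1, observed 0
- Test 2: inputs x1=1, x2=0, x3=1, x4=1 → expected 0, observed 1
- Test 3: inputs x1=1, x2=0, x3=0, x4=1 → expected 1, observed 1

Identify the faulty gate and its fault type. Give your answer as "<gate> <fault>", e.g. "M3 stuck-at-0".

Fault-free values for test 1 (x1=1, x2=1, x3=0, x4=1): M1=1, M2=1, M3=0, M4=0, M5=1, M6=1, giving Y=1. Observed 0.
Test 1: faults giving observed 0 are {M5 stuck-at-0, M5 inverted output, M6 stuck-at-0, M6 inverted output}.
Test 2 (x1=1, x2=0, x3=1, x4=1): fault-free M1=0, M2=1, M3=0, M4=1, M5=0, M6=0 → 0; observed 1. Eliminates M5 stuck-at-0, M6 stuck-at-0.
Test 3 (x1=1, x2=0, x3=0, x4=1): fault-free M1=0, M2=0, M3=1, M4=0, M5=1, M6=1 → 1; observed 1. Eliminates M6 inverted output.
Only M5 inverted output is consistent with every test.

M5 inverted output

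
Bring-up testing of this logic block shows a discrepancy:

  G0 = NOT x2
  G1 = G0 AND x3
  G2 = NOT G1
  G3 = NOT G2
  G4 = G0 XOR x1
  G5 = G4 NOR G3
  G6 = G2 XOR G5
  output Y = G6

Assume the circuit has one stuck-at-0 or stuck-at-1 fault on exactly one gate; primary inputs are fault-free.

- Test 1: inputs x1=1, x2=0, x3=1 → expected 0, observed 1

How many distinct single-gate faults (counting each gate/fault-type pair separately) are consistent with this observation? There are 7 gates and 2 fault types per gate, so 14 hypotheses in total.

4

Fault-free: G0=1, G1=1, G2=0, G3=1, G4=0, G5=0, G6=0 → 0. Observed 1.
  G0 stuck-at-0: output 1 ✓
  G0 stuck-at-1: output 0 ✗
  G1 stuck-at-0: output 0 ✗
  G1 stuck-at-1: output 0 ✗
  G2 stuck-at-0: output 0 ✗
  G2 stuck-at-1: output 0 ✗
  G3 stuck-at-0: output 1 ✓
  G3 stuck-at-1: output 0 ✗
  G4 stuck-at-0: output 0 ✗
  G4 stuck-at-1: output 0 ✗
  G5 stuck-at-0: output 0 ✗
  G5 stuck-at-1: output 1 ✓
  G6 stuck-at-0: output 0 ✗
  G6 stuck-at-1: output 1 ✓
Consistent faults: {G0 stuck-at-0, G3 stuck-at-0, G5 stuck-at-1, G6 stuck-at-1} — 4 in all.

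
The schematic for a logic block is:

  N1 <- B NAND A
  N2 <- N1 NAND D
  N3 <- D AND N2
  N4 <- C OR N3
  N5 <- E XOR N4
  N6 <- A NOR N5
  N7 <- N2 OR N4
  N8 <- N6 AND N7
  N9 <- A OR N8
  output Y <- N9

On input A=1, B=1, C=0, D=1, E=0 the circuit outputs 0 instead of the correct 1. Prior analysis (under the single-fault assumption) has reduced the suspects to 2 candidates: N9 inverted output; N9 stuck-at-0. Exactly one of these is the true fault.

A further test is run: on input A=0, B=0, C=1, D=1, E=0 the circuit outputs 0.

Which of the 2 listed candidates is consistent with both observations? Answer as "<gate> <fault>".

Evaluate each candidate on input A=0, B=0, C=1, D=1, E=0:
  N9 inverted output: N1=1, N2=0, N3=0, N4=1, N5=1, N6=0, N7=1, N8=0, N9=1 [inverted output] → 1 — eliminated
  N9 stuck-at-0: N1=1, N2=0, N3=0, N4=1, N5=1, N6=0, N7=1, N8=0, N9=0 [stuck-at-0] → 0 — matches
Only N9 stuck-at-0 reproduces the observed 0.

N9 stuck-at-0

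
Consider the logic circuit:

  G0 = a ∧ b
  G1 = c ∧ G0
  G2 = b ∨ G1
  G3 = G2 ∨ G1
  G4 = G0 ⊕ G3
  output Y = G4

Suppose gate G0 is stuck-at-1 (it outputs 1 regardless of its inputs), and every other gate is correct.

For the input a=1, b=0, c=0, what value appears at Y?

1

Propagate with G0 forced: G0=1 [stuck-at-1], G1=0, G2=0, G3=0, G4=1.
So Y = 1. (Without the fault it would be 0.)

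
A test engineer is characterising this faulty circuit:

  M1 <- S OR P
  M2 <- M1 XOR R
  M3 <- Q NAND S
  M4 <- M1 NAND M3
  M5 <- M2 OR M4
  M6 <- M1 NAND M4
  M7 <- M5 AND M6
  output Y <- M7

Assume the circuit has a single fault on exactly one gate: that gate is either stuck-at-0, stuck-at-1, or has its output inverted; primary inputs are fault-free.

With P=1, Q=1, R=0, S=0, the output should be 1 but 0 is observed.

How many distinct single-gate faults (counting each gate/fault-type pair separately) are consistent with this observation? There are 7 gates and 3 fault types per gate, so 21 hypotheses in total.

12

Fault-free: M1=1, M2=1, M3=1, M4=0, M5=1, M6=1, M7=1 → 1. Observed 0.
  M1: none of the 3 fault types match ✗
  M2: stuck-at-0, inverted output ✓; others ✗
  M3: stuck-at-0, inverted output ✓; others ✗
  M4: stuck-at-1, inverted output ✓; others ✗
  M5: stuck-at-0, inverted output ✓; others ✗
  M6: stuck-at-0, inverted output ✓; others ✗
  M7: stuck-at-0, inverted output ✓; others ✗
Consistent faults: {M2 stuck-at-0, M2 inverted output, M3 stuck-at-0, M3 inverted output, M4 stuck-at-1, M4 inverted output, M5 stuck-at-0, M5 inverted output, M6 stuck-at-0, M6 inverted output, M7 stuck-at-0, M7 inverted output} — 12 in all.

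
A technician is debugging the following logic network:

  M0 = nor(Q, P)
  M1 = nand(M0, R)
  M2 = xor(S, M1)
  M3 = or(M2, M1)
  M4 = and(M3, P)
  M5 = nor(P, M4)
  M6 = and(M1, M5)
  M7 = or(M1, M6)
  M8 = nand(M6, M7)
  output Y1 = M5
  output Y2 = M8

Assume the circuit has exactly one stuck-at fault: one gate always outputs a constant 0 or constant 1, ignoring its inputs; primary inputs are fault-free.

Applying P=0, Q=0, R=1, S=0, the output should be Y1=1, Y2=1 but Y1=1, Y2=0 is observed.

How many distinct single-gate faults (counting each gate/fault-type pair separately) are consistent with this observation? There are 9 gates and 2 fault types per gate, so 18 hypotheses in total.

4

Fault-free: M0=1, M1=0, M2=0, M3=0, M4=0, M5=1, M6=0, M7=0, M8=1 → Y1=1, Y2=1. Observed Y1=1, Y2=0.
  M0: stuck-at-0 ✓; others ✗
  M1: stuck-at-1 ✓; others ✗
  M2: none of the 2 fault types match ✗
  M3: none of the 2 fault types match ✗
  M4: none of the 2 fault types match ✗
  M5: none of the 2 fault types match ✗
  M6: stuck-at-1 ✓; others ✗
  M7: none of the 2 fault types match ✗
  M8: stuck-at-0 ✓; others ✗
Consistent faults: {M0 stuck-at-0, M1 stuck-at-1, M6 stuck-at-1, M8 stuck-at-0} — 4 in all.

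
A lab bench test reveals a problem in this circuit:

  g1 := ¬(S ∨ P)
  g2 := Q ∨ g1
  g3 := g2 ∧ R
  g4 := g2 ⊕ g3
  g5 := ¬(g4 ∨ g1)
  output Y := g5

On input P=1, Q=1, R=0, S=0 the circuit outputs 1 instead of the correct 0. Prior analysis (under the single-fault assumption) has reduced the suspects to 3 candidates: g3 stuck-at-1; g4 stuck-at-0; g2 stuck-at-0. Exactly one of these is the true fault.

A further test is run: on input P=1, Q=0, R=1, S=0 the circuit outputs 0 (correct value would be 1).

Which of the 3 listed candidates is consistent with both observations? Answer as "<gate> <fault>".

Evaluate each candidate on input P=1, Q=0, R=1, S=0:
  g3 stuck-at-1: g1=0, g2=0, g3=1 [stuck-at-1], g4=1, g5=0 → 0 — matches
  g4 stuck-at-0: g1=0, g2=0, g3=0, g4=0 [stuck-at-0], g5=1 → 1 — eliminated
  g2 stuck-at-0: g1=0, g2=0 [stuck-at-0], g3=0, g4=0, g5=1 → 1 — eliminated
Only g3 stuck-at-1 reproduces the observed 0.

g3 stuck-at-1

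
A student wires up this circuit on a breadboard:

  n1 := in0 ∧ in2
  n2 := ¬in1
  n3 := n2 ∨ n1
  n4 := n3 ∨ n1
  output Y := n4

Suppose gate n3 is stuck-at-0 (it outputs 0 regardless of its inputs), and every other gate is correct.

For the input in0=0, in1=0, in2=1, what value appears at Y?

Propagate with n3 forced: n1=0, n2=1, n3=0 [stuck-at-0], n4=0.
So Y = 0. (Without the fault it would be 1.)

0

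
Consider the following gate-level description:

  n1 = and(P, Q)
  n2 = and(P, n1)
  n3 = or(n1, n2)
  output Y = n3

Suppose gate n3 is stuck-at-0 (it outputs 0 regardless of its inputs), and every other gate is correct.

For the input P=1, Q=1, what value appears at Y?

Propagate with n3 forced: n1=1, n2=1, n3=0 [stuck-at-0].
So Y = 0. (Without the fault it would be 1.)

0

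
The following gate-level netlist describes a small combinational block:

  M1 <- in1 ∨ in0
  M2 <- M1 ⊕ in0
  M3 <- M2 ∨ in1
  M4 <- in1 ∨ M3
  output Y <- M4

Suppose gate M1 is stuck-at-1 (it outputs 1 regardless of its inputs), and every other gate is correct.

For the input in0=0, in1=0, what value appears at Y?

1

Propagate with M1 forced: M1=1 [stuck-at-1], M2=1, M3=1, M4=1.
So Y = 1. (Without the fault it would be 0.)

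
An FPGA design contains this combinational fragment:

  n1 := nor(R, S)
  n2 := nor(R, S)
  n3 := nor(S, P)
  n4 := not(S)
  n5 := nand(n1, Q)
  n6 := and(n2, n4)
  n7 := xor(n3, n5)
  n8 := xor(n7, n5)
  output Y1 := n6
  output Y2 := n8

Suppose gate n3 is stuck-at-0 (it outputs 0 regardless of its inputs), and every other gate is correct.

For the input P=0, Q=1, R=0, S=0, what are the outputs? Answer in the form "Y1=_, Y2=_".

Propagate with n3 forced: n1=1, n2=1, n3=0 [stuck-at-0], n4=1, n5=0, n6=1, n7=0, n8=0.
So the outputs are Y1=1, Y2=0. (Without the fault they would be Y1=1, Y2=1.)

Y1=1, Y2=0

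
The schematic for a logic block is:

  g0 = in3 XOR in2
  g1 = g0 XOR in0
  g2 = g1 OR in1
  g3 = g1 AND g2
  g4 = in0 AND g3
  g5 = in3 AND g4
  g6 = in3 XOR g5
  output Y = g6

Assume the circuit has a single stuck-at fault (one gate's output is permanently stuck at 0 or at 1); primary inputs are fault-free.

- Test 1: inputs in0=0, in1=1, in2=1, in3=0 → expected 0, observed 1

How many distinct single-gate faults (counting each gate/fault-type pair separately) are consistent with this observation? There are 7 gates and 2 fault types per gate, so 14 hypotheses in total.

2

Fault-free: g0=1, g1=1, g2=1, g3=1, g4=0, g5=0, g6=0 → 0. Observed 1.
  g0 stuck-at-0: output 0 ✗
  g0 stuck-at-1: output 0 ✗
  g1 stuck-at-0: output 0 ✗
  g1 stuck-at-1: output 0 ✗
  g2 stuck-at-0: output 0 ✗
  g2 stuck-at-1: output 0 ✗
  g3 stuck-at-0: output 0 ✗
  g3 stuck-at-1: output 0 ✗
  g4 stuck-at-0: output 0 ✗
  g4 stuck-at-1: output 0 ✗
  g5 stuck-at-0: output 0 ✗
  g5 stuck-at-1: output 1 ✓
  g6 stuck-at-0: output 0 ✗
  g6 stuck-at-1: output 1 ✓
Consistent faults: {g5 stuck-at-1, g6 stuck-at-1} — 2 in all.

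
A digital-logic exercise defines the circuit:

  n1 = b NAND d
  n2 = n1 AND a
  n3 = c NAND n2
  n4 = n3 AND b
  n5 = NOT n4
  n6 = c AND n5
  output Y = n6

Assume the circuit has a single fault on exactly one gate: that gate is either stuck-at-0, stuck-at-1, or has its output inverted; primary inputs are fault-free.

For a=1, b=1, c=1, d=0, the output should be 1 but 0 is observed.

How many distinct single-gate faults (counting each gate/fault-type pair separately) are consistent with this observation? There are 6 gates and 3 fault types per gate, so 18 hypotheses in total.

12

Fault-free: n1=1, n2=1, n3=0, n4=0, n5=1, n6=1 → 1. Observed 0.
  n1: stuck-at-0, inverted output ✓; others ✗
  n2: stuck-at-0, inverted output ✓; others ✗
  n3: stuck-at-1, inverted output ✓; others ✗
  n4: stuck-at-1, inverted output ✓; others ✗
  n5: stuck-at-0, inverted output ✓; others ✗
  n6: stuck-at-0, inverted output ✓; others ✗
Consistent faults: {n1 stuck-at-0, n1 inverted output, n2 stuck-at-0, n2 inverted output, n3 stuck-at-1, n3 inverted output, n4 stuck-at-1, n4 inverted output, n5 stuck-at-0, n5 inverted output, n6 stuck-at-0, n6 inverted output} — 12 in all.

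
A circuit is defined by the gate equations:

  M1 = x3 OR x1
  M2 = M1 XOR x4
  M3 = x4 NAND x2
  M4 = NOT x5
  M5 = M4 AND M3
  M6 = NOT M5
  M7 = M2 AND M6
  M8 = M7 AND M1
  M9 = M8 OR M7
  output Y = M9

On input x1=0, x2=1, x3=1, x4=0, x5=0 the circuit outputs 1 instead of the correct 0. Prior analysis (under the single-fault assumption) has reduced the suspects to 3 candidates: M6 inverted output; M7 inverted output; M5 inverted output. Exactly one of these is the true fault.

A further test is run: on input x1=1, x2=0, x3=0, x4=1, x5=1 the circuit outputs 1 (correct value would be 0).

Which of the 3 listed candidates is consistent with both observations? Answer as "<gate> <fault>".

Evaluate each candidate on input x1=1, x2=0, x3=0, x4=1, x5=1:
  M6 inverted output: M1=1, M2=0, M3=1, M4=0, M5=0, M6=0 [inverted output], M7=0, M8=0, M9=0 → 0 — eliminated
  M7 inverted output: M1=1, M2=0, M3=1, M4=0, M5=0, M6=1, M7=1 [inverted output], M8=1, M9=1 → 1 — matches
  M5 inverted output: M1=1, M2=0, M3=1, M4=0, M5=1 [inverted output], M6=0, M7=0, M8=0, M9=0 → 0 — eliminated
Only M7 inverted output reproduces the observed 1.

M7 inverted output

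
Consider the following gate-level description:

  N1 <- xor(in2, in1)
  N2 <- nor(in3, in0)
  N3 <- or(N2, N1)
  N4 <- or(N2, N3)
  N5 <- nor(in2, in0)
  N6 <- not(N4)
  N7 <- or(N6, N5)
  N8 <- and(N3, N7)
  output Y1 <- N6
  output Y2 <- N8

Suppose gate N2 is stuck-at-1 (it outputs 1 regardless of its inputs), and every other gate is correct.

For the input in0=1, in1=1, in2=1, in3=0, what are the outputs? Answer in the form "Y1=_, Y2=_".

Propagate with N2 forced: N1=0, N2=1 [stuck-at-1], N3=1, N4=1, N5=0, N6=0, N7=0, N8=0.
So the outputs are Y1=0, Y2=0. (Without the fault they would be Y1=1, Y2=0.)

Y1=0, Y2=0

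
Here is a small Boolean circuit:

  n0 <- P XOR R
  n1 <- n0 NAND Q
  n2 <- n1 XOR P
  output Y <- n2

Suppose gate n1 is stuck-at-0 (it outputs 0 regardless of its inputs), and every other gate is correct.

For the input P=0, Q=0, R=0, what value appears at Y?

0

Propagate with n1 forced: n0=0, n1=0 [stuck-at-0], n2=0.
So Y = 0. (Without the fault it would be 1.)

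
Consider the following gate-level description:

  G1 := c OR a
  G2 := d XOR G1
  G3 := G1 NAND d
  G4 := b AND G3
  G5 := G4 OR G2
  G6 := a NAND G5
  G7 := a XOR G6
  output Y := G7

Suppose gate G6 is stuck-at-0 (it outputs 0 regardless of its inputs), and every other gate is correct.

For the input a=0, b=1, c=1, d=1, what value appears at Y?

Propagate with G6 forced: G1=1, G2=0, G3=0, G4=0, G5=0, G6=0 [stuck-at-0], G7=0.
So Y = 0. (Without the fault it would be 1.)

0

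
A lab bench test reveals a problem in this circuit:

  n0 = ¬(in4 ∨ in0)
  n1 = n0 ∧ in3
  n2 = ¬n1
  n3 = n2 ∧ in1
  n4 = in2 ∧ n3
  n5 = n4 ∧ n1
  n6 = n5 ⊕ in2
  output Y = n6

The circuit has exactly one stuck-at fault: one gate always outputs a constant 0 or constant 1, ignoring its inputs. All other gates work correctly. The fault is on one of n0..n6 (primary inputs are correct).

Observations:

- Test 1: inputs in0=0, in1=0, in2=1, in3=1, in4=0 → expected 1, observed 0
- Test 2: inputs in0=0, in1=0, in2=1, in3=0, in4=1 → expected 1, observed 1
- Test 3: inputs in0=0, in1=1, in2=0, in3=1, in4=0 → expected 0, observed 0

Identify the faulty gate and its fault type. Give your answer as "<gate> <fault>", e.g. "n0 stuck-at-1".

Fault-free values for test 1 (in0=0, in1=0, in2=1, in3=1, in4=0): n0=1, n1=1, n2=0, n3=0, n4=0, n5=0, n6=1, giving Y=1. Observed 0.
Test 1: faults giving observed 0 are {n3 stuck-at-1, n4 stuck-at-1, n5 stuck-at-1, n6 stuck-at-0}.
Test 2 (in0=0, in1=0, in2=1, in3=0, in4=1): fault-free n0=0, n1=0, n2=1, n3=0, n4=0, n5=0, n6=1 → 1; observed 1. Eliminates n5 stuck-at-1, n6 stuck-at-0.
Test 3 (in0=0, in1=1, in2=0, in3=1, in4=0): fault-free n0=1, n1=1, n2=0, n3=0, n4=0, n5=0, n6=0 → 0; observed 0. Eliminates n4 stuck-at-1.
Only n3 stuck-at-1 is consistent with every test.

n3 stuck-at-1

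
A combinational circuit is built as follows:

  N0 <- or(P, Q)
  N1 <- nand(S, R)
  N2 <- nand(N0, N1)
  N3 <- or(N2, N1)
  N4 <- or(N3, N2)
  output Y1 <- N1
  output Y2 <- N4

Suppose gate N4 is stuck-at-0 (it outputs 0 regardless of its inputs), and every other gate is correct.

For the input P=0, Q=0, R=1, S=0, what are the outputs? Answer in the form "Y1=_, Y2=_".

Propagate with N4 forced: N0=0, N1=1, N2=1, N3=1, N4=0 [stuck-at-0].
So the outputs are Y1=1, Y2=0. (Without the fault they would be Y1=1, Y2=1.)

Y1=1, Y2=0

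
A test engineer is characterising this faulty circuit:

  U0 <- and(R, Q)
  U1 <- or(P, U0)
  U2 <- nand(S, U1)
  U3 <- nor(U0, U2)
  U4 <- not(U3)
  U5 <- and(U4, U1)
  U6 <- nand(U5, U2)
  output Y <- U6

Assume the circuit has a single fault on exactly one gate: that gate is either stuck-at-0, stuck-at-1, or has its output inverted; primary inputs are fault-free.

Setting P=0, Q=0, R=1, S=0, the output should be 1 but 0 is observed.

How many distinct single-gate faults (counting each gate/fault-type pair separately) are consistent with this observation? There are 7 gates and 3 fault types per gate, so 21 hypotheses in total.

Fault-free: U0=0, U1=0, U2=1, U3=0, U4=1, U5=0, U6=1 → 1. Observed 0.
  U0: stuck-at-1, inverted output ✓; others ✗
  U1: stuck-at-1, inverted output ✓; others ✗
  U2: none of the 3 fault types match ✗
  U3: none of the 3 fault types match ✗
  U4: none of the 3 fault types match ✗
  U5: stuck-at-1, inverted output ✓; others ✗
  U6: stuck-at-0, inverted output ✓; others ✗
Consistent faults: {U0 stuck-at-1, U0 inverted output, U1 stuck-at-1, U1 inverted output, U5 stuck-at-1, U5 inverted output, U6 stuck-at-0, U6 inverted output} — 8 in all.

8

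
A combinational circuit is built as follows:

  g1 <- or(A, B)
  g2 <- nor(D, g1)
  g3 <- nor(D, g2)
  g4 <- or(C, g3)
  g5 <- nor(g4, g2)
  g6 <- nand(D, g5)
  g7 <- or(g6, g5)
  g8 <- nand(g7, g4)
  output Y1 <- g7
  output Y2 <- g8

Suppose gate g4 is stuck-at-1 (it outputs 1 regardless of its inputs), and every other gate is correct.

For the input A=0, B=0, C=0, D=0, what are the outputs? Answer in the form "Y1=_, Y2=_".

Y1=1, Y2=0

Propagate with g4 forced: g1=0, g2=1, g3=0, g4=1 [stuck-at-1], g5=0, g6=1, g7=1, g8=0.
So the outputs are Y1=1, Y2=0. (Without the fault they would be Y1=1, Y2=1.)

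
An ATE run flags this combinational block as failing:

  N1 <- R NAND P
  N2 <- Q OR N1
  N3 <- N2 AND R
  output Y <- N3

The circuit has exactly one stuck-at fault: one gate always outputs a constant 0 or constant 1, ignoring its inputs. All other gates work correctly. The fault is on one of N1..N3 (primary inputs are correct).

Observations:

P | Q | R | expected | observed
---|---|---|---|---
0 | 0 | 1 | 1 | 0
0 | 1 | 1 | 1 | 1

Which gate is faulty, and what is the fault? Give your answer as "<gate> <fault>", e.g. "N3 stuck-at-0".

N1 stuck-at-0

Fault-free values for test 1 (P=0, Q=0, R=1): N1=1, N2=1, N3=1, giving Y=1. Observed 0.
Test 1: faults giving observed 0 are {N1 stuck-at-0, N2 stuck-at-0, N3 stuck-at-0}.
Test 2 (P=0, Q=1, R=1): fault-free N1=1, N2=1, N3=1 → 1; observed 1. Eliminates N2 stuck-at-0, N3 stuck-at-0.
Only N1 stuck-at-0 is consistent with every test.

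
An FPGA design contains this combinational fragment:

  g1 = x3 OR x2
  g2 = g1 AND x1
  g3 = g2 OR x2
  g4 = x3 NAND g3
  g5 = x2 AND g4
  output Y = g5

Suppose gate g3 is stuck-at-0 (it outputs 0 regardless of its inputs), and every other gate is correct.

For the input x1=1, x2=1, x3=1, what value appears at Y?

Propagate with g3 forced: g1=1, g2=1, g3=0 [stuck-at-0], g4=1, g5=1.
So Y = 1. (Without the fault it would be 0.)

1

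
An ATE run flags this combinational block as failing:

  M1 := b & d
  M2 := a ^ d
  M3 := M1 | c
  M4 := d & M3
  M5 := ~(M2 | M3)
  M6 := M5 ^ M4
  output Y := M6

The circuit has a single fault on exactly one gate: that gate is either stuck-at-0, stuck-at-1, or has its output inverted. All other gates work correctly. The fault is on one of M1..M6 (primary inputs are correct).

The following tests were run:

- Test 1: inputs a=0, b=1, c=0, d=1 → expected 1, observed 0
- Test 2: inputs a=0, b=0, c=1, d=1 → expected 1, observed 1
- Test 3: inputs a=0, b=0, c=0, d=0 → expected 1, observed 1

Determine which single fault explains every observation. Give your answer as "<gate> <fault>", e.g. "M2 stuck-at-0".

Fault-free values for test 1 (a=0, b=1, c=0, d=1): M1=1, M2=1, M3=1, M4=1, M5=0, M6=1, giving Y=1. Observed 0.
Test 1: faults giving observed 0 are {M1 stuck-at-0, M1 inverted output, M3 stuck-at-0, M3 inverted output, M4 stuck-at-0, M4 inverted output, M5 stuck-at-1, M5 inverted output, M6 stuck-at-0, M6 inverted output}.
Test 2 (a=0, b=0, c=1, d=1): fault-free M1=0, M2=1, M3=1, M4=1, M5=0, M6=1 → 1; observed 1. Eliminates M3 stuck-at-0, M3 inverted output, M4 stuck-at-0, M4 inverted output, M5 stuck-at-1, M5 inverted output, M6 stuck-at-0, M6 inverted output.
Test 3 (a=0, b=0, c=0, d=0): fault-free M1=0, M2=0, M3=0, M4=0, M5=1, M6=1 → 1; observed 1. Eliminates M1 inverted output.
Only M1 stuck-at-0 is consistent with every test.

M1 stuck-at-0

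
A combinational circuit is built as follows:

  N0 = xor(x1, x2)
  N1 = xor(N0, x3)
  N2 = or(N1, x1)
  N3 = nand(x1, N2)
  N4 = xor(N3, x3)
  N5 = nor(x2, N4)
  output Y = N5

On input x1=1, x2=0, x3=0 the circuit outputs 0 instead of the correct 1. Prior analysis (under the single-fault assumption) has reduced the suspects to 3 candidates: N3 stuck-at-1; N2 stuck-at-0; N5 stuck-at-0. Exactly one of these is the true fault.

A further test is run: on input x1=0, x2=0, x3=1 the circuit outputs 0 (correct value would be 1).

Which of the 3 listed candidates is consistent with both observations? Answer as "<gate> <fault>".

Evaluate each candidate on input x1=0, x2=0, x3=1:
  N3 stuck-at-1: N0=0, N1=1, N2=1, N3=1 [stuck-at-1], N4=0, N5=1 → 1 — eliminated
  N2 stuck-at-0: N0=0, N1=1, N2=0 [stuck-at-0], N3=1, N4=0, N5=1 → 1 — eliminated
  N5 stuck-at-0: N0=0, N1=1, N2=1, N3=1, N4=0, N5=0 [stuck-at-0] → 0 — matches
Only N5 stuck-at-0 reproduces the observed 0.

N5 stuck-at-0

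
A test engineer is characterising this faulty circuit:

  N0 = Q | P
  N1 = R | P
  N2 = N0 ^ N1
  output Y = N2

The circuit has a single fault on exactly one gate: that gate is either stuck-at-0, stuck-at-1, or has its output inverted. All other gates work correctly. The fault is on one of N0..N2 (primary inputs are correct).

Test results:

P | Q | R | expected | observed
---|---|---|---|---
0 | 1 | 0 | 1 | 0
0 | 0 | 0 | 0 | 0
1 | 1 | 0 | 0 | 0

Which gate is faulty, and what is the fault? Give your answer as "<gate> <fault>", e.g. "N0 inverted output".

N2 stuck-at-0

Fault-free values for test 1 (P=0, Q=1, R=0): N0=1, N1=0, N2=1, giving Y=1. Observed 0.
Test 1: faults giving observed 0 are {N0 stuck-at-0, N0 inverted output, N1 stuck-at-1, N1 inverted output, N2 stuck-at-0, N2 inverted output}.
Test 2 (P=0, Q=0, R=0): fault-free N0=0, N1=0, N2=0 → 0; observed 0. Eliminates N0 inverted output, N1 stuck-at-1, N1 inverted output, N2 inverted output.
Test 3 (P=1, Q=1, R=0): fault-free N0=1, N1=1, N2=0 → 0; observed 0. Eliminates N0 stuck-at-0.
Only N2 stuck-at-0 is consistent with every test.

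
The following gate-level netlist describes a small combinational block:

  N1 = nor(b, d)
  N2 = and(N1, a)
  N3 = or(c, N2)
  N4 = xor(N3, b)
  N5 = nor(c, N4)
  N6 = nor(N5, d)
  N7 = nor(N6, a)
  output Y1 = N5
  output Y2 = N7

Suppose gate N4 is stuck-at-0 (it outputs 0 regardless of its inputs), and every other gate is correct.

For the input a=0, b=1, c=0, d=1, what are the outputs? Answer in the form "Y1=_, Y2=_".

Propagate with N4 forced: N1=0, N2=0, N3=0, N4=0 [stuck-at-0], N5=1, N6=0, N7=1.
So the outputs are Y1=1, Y2=1. (Without the fault they would be Y1=0, Y2=1.)

Y1=1, Y2=1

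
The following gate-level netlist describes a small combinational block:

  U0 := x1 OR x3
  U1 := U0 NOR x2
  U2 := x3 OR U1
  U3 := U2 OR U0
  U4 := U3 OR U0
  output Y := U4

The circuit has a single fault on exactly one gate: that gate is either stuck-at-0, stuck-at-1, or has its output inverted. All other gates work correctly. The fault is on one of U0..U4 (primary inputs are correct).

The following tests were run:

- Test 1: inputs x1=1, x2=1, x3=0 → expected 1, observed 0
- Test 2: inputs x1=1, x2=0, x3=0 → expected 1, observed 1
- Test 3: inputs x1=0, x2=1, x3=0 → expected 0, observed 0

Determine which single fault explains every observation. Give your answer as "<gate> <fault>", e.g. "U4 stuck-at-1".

U0 stuck-at-0

Fault-free values for test 1 (x1=1, x2=1, x3=0): U0=1, U1=0, U2=0, U3=1, U4=1, giving Y=1. Observed 0.
Test 1: faults giving observed 0 are {U0 stuck-at-0, U0 inverted output, U4 stuck-at-0, U4 inverted output}.
Test 2 (x1=1, x2=0, x3=0): fault-free U0=1, U1=0, U2=0, U3=1, U4=1 → 1; observed 1. Eliminates U4 stuck-at-0, U4 inverted output.
Test 3 (x1=0, x2=1, x3=0): fault-free U0=0, U1=0, U2=0, U3=0, U4=0 → 0; observed 0. Eliminates U0 inverted output.
Only U0 stuck-at-0 is consistent with every test.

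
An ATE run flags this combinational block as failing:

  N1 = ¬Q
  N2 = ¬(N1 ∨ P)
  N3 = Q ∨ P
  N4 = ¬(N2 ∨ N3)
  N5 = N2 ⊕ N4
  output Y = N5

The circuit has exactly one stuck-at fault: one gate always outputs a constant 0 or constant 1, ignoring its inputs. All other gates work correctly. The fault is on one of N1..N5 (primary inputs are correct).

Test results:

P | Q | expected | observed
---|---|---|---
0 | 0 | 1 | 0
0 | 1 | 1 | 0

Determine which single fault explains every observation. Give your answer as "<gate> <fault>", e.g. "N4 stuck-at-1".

N5 stuck-at-0

Fault-free values for test 1 (P=0, Q=0): N1=1, N2=0, N3=0, N4=1, N5=1, giving Y=1. Observed 0.
Test 1: faults giving observed 0 are {N3 stuck-at-1, N4 stuck-at-0, N5 stuck-at-0}.
Test 2 (P=0, Q=1): fault-free N1=0, N2=1, N3=1, N4=0, N5=1 → 1; observed 0. Eliminates N3 stuck-at-1, N4 stuck-at-0.
Only N5 stuck-at-0 is consistent with every test.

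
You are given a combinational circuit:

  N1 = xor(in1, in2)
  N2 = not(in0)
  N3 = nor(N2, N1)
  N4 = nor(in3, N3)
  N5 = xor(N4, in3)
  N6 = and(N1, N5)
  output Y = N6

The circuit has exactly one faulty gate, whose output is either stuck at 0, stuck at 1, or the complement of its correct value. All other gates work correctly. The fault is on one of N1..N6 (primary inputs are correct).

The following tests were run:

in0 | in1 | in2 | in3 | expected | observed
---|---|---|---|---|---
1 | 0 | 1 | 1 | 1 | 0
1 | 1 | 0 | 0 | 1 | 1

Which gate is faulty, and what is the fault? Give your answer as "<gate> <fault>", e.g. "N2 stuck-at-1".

Fault-free values for test 1 (in0=1, in1=0, in2=1, in3=1): N1=1, N2=0, N3=0, N4=0, N5=1, N6=1, giving Y=1. Observed 0.
Test 1: faults giving observed 0 are {N1 stuck-at-0, N1 inverted output, N4 stuck-at-1, N4 inverted output, N5 stuck-at-0, N5 inverted output, N6 stuck-at-0, N6 inverted output}.
Test 2 (in0=1, in1=1, in2=0, in3=0): fault-free N1=1, N2=0, N3=0, N4=1, N5=1, N6=1 → 1; observed 1. Eliminates N1 stuck-at-0, N1 inverted output, N4 inverted output, N5 stuck-at-0, N5 inverted output, N6 stuck-at-0, N6 inverted output.
Only N4 stuck-at-1 is consistent with every test.

N4 stuck-at-1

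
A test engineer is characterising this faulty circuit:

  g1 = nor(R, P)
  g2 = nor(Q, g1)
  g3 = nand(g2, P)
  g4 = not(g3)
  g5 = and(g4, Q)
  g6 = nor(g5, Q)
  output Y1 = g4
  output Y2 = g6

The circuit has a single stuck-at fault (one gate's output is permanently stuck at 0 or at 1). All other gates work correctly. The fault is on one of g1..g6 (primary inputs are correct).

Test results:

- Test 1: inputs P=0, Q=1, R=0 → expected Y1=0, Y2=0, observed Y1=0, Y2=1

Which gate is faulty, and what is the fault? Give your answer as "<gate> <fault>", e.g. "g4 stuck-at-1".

Fault-free values for test 1 (P=0, Q=1, R=0): g1=1, g2=0, g3=1, g4=0, g5=0, g6=0, giving Y1=0, Y2=0. Observed Y1=0, Y2=1.
Test 1: faults giving observed Y1=0, Y2=1 are {g6 stuck-at-1}.
Only g6 stuck-at-1 is consistent with every test.

g6 stuck-at-1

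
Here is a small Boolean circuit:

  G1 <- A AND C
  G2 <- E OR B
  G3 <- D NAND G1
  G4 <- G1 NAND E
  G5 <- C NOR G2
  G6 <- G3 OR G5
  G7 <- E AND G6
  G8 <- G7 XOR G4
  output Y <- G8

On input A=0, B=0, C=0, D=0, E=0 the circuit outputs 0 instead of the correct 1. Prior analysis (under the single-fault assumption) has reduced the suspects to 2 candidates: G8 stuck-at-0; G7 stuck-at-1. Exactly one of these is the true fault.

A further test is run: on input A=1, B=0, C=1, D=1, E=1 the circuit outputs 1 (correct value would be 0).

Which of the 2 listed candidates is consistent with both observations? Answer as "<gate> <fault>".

Evaluate each candidate on input A=1, B=0, C=1, D=1, E=1:
  G8 stuck-at-0: G1=1, G2=1, G3=0, G4=0, G5=0, G6=0, G7=0, G8=0 [stuck-at-0] → 0 — eliminated
  G7 stuck-at-1: G1=1, G2=1, G3=0, G4=0, G5=0, G6=0, G7=1 [stuck-at-1], G8=1 → 1 — matches
Only G7 stuck-at-1 reproduces the observed 1.

G7 stuck-at-1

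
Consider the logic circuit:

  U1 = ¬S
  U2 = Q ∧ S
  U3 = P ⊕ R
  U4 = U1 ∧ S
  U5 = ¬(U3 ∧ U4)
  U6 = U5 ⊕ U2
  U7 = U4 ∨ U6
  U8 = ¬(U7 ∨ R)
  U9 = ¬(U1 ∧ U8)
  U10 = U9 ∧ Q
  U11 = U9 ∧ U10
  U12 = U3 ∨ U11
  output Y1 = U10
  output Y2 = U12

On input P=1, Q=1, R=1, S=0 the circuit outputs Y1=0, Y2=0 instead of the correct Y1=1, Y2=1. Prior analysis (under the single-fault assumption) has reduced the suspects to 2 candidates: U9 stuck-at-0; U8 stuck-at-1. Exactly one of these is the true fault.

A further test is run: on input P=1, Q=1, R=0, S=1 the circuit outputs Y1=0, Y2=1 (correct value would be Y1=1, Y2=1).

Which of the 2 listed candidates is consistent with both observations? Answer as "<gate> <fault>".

Evaluate each candidate on input P=1, Q=1, R=0, S=1:
  U9 stuck-at-0: U1=0, U2=1, U3=1, U4=0, U5=1, U6=0, U7=0, U8=1, U9=0 [stuck-at-0], U10=0, U11=0, U12=1 → Y1=0, Y2=1 — matches
  U8 stuck-at-1: U1=0, U2=1, U3=1, U4=0, U5=1, U6=0, U7=0, U8=1 [stuck-at-1], U9=1, U10=1, U11=1, U12=1 → Y1=1, Y2=1 — eliminated
Only U9 stuck-at-0 reproduces the observed Y1=0, Y2=1.

U9 stuck-at-0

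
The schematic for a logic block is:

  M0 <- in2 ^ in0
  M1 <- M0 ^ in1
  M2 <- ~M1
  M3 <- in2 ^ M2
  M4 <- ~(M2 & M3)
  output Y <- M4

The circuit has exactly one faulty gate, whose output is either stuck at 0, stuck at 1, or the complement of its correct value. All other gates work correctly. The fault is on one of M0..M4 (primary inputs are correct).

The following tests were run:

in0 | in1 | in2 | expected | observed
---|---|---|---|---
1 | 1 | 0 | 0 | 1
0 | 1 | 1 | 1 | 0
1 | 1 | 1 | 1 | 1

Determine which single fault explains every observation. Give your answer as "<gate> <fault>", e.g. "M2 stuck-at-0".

M3 inverted output

Fault-free values for test 1 (in0=1, in1=1, in2=0): M0=1, M1=0, M2=1, M3=1, M4=0, giving Y=0. Observed 1.
Test 1: faults giving observed 1 are {M0 stuck-at-0, M0 inverted output, M1 stuck-at-1, M1 inverted output, M2 stuck-at-0, M2 inverted output, M3 stuck-at-0, M3 inverted output, M4 stuck-at-1, M4 inverted output}.
Test 2 (in0=0, in1=1, in2=1): fault-free M0=1, M1=0, M2=1, M3=0, M4=1 → 1; observed 0. Eliminates M0 stuck-at-0, M0 inverted output, M1 stuck-at-1, M1 inverted output, M2 stuck-at-0, M2 inverted output, M3 stuck-at-0, M4 stuck-at-1.
Test 3 (in0=1, in1=1, in2=1): fault-free M0=0, M1=1, M2=0, M3=1, M4=1 → 1; observed 1. Eliminates M4 inverted output.
Only M3 inverted output is consistent with every test.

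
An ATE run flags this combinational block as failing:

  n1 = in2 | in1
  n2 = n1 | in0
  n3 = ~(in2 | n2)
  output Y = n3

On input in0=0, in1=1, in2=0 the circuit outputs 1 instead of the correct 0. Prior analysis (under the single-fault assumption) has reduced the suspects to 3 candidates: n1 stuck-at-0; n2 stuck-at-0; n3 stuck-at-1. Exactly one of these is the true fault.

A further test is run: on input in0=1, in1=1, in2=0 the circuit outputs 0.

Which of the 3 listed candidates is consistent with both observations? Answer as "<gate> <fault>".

Evaluate each candidate on input in0=1, in1=1, in2=0:
  n1 stuck-at-0: n1=0 [stuck-at-0], n2=1, n3=0 → 0 — matches
  n2 stuck-at-0: n1=1, n2=0 [stuck-at-0], n3=1 → 1 — eliminated
  n3 stuck-at-1: n1=1, n2=1, n3=1 [stuck-at-1] → 1 — eliminated
Only n1 stuck-at-0 reproduces the observed 0.

n1 stuck-at-0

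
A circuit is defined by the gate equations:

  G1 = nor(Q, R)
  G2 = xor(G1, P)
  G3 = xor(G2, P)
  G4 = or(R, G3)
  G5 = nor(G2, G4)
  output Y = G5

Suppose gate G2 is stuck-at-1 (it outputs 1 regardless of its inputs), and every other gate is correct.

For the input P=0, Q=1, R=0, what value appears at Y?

Propagate with G2 forced: G1=0, G2=1 [stuck-at-1], G3=1, G4=1, G5=0.
So Y = 0. (Without the fault it would be 1.)

0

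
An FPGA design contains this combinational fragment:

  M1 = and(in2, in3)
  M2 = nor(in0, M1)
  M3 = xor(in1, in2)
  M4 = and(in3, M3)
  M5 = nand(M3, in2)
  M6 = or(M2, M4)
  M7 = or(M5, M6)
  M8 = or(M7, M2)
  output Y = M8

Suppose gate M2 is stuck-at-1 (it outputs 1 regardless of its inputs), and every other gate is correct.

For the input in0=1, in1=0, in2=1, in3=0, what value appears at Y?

Propagate with M2 forced: M1=0, M2=1 [stuck-at-1], M3=1, M4=0, M5=0, M6=1, M7=1, M8=1.
So Y = 1. (Without the fault it would be 0.)

1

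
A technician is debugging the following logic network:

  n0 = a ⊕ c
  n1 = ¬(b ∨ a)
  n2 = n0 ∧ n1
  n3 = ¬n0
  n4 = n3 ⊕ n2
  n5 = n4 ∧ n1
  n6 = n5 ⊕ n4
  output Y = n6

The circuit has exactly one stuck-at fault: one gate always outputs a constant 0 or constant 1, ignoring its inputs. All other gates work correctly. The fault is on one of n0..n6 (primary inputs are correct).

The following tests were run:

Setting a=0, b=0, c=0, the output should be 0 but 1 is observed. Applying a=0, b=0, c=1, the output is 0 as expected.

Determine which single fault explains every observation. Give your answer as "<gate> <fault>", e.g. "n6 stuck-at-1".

n1 stuck-at-0

Fault-free values for test 1 (a=0, b=0, c=0): n0=0, n1=1, n2=0, n3=1, n4=1, n5=1, n6=0, giving Y=0. Observed 1.
Test 1: faults giving observed 1 are {n1 stuck-at-0, n5 stuck-at-0, n6 stuck-at-1}.
Test 2 (a=0, b=0, c=1): fault-free n0=1, n1=1, n2=1, n3=0, n4=1, n5=1, n6=0 → 0; observed 0. Eliminates n5 stuck-at-0, n6 stuck-at-1.
Only n1 stuck-at-0 is consistent with every test.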